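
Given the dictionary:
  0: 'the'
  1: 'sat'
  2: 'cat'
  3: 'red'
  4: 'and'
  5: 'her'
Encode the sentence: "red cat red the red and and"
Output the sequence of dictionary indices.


Look up each word in the dictionary:
  'red' -> 3
  'cat' -> 2
  'red' -> 3
  'the' -> 0
  'red' -> 3
  'and' -> 4
  'and' -> 4

Encoded: [3, 2, 3, 0, 3, 4, 4]


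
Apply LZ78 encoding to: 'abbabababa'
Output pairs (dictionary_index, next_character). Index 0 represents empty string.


LZ78 encoding steps:
Dictionary: {0: ''}
Step 1: w='' (idx 0), next='a' -> output (0, 'a'), add 'a' as idx 1
Step 2: w='' (idx 0), next='b' -> output (0, 'b'), add 'b' as idx 2
Step 3: w='b' (idx 2), next='a' -> output (2, 'a'), add 'ba' as idx 3
Step 4: w='ba' (idx 3), next='b' -> output (3, 'b'), add 'bab' as idx 4
Step 5: w='a' (idx 1), next='b' -> output (1, 'b'), add 'ab' as idx 5
Step 6: w='a' (idx 1), end of input -> output (1, '')


Encoded: [(0, 'a'), (0, 'b'), (2, 'a'), (3, 'b'), (1, 'b'), (1, '')]


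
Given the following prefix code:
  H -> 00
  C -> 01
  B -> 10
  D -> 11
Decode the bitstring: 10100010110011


Decoding step by step:
Bits 10 -> B
Bits 10 -> B
Bits 00 -> H
Bits 10 -> B
Bits 11 -> D
Bits 00 -> H
Bits 11 -> D


Decoded message: BBHBDHD


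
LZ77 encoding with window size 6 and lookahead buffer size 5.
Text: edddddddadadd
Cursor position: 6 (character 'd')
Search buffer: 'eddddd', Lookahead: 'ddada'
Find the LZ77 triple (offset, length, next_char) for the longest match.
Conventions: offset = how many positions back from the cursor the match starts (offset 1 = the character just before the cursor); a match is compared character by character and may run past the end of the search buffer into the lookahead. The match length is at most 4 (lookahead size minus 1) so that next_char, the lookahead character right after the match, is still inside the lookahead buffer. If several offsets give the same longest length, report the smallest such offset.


Try each offset into the search buffer:
  offset=1 (pos 5, char 'd'): match length 2
  offset=2 (pos 4, char 'd'): match length 2
  offset=3 (pos 3, char 'd'): match length 2
  offset=4 (pos 2, char 'd'): match length 2
  offset=5 (pos 1, char 'd'): match length 2
  offset=6 (pos 0, char 'e'): match length 0
Longest match has length 2, found at offsets 1, 2, 3, 4, 5; take the smallest, offset 1.
next_char = character at position 6 + 2 = 8 -> 'a'

Best match: offset=1, length=2 (matching 'dd' starting at position 5)
LZ77 triple: (1, 2, 'a')


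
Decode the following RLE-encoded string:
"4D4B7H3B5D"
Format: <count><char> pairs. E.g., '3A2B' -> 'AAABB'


Expanding each <count><char> pair:
  4D -> 'DDDD'
  4B -> 'BBBB'
  7H -> 'HHHHHHH'
  3B -> 'BBB'
  5D -> 'DDDDD'

Decoded = DDDDBBBBHHHHHHHBBBDDDDD


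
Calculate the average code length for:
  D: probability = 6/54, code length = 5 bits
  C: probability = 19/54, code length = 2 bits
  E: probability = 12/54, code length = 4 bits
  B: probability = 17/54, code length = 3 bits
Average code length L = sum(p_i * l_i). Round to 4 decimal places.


Weighted contributions p_i * l_i:
  D: (6/54) * 5 = 30/54
  C: (19/54) * 2 = 38/54
  E: (12/54) * 4 = 48/54
  B: (17/54) * 3 = 51/54
Sum = (30 + 38 + 48 + 51)/54 = 167/54

L = 167/54 = 3.0926 bits/symbol


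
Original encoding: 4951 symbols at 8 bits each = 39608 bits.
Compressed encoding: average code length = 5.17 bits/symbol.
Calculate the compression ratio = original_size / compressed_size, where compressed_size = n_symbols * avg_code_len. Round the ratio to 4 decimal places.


original_size = n_symbols * orig_bits = 4951 * 8 = 39608 bits
compressed_size = n_symbols * avg_code_len = 4951 * 5.17 = 25596.67 bits
ratio = original_size / compressed_size = 39608 / 25596.67 = 1.5474

Compression ratio = 1.5474


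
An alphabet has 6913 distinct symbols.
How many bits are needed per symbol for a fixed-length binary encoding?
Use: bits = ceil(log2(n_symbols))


log2(6913) = 12.7551
Bracket: 2^12 = 4096 < 6913 <= 2^13 = 8192
So ceil(log2(6913)) = 13

bits = ceil(log2(6913)) = ceil(12.7551) = 13 bits


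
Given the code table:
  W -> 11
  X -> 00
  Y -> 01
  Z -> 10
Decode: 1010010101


Decoding:
10 -> Z
10 -> Z
01 -> Y
01 -> Y
01 -> Y


Result: ZZYYY


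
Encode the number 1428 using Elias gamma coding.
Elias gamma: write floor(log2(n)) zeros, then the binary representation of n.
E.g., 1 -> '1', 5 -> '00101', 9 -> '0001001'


num_bits = floor(log2(1428)) + 1 = 11
leading_zeros = num_bits - 1 = 10
binary(1428) = 10110010100

Elias gamma(1428) = '0000000000' + '10110010100' = 000000000010110010100 (21 bits)


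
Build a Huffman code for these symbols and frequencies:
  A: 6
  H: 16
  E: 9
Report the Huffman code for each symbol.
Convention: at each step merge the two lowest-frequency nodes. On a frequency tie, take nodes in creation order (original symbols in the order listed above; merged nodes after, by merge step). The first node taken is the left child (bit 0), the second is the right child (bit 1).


Huffman tree construction:
Step 1: Merge A(6) + E(9) = 15
Step 2: Merge (A+E)(15) + H(16) = 31
Read each symbol's code off the tree from the root (left child = 0, right child = 1).

Codes:
  A: 00 (length 2)
  H: 1 (length 1)
  E: 01 (length 2)
Average code length: 46/31 = 1.4839 bits/symbol


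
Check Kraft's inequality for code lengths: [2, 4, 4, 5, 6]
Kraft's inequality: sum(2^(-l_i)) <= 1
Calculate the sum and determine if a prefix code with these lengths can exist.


Sum = 2^(-2) + 2^(-4) + 2^(-4) + 2^(-5) + 2^(-6)
    = 0.25 + 0.0625 + 0.0625 + 0.03125 + 0.015625
    = 27/64 = 0.421875
Since 0.421875 <= 1, Kraft's inequality IS satisfied.
A prefix code with these lengths CAN exist.

Kraft sum = 0.421875. Satisfied.


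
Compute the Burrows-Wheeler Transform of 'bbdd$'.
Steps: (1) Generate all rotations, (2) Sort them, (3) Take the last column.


Rotations (sorted):
  0: $bbdd -> last char: d
  1: bbdd$ -> last char: $
  2: bdd$b -> last char: b
  3: d$bbd -> last char: d
  4: dd$bb -> last char: b


BWT = d$bdb


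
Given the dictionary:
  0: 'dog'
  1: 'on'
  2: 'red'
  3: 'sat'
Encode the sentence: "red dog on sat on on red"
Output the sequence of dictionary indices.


Look up each word in the dictionary:
  'red' -> 2
  'dog' -> 0
  'on' -> 1
  'sat' -> 3
  'on' -> 1
  'on' -> 1
  'red' -> 2

Encoded: [2, 0, 1, 3, 1, 1, 2]


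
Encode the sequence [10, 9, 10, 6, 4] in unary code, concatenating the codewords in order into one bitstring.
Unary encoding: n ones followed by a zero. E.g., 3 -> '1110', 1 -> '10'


Encode each number as n ones followed by a terminating 0:
  10 -> 11111111110 (11 bits)
  9 -> 1111111110 (10 bits)
  10 -> 11111111110 (11 bits)
  6 -> 1111110 (7 bits)
  4 -> 11110 (5 bits)
Total length = 11 + 10 + 11 + 7 + 5 = 44 bits.

Unary([10, 9, 10, 6, 4]) = 11111111110111111111011111111110111111011110 (44 bits)


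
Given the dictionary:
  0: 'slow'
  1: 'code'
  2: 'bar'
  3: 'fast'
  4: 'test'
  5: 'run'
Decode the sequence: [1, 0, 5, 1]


Look up each index in the dictionary:
  1 -> 'code'
  0 -> 'slow'
  5 -> 'run'
  1 -> 'code'

Decoded: "code slow run code"


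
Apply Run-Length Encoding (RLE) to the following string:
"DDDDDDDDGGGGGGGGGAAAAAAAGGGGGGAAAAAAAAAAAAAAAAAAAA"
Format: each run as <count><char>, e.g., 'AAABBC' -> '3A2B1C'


Scanning runs left to right:
  i=0: run of 'D' x 8 -> '8D'
  i=8: run of 'G' x 9 -> '9G'
  i=17: run of 'A' x 7 -> '7A'
  i=24: run of 'G' x 6 -> '6G'
  i=30: run of 'A' x 20 -> '20A'

RLE = 8D9G7A6G20A


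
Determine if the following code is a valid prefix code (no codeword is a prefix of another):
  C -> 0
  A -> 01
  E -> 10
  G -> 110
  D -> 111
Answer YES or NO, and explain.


Checking each pair (does one codeword prefix another?):
  C='0' vs A='01': prefix -- VIOLATION

NO -- this is NOT a valid prefix code. C (0) is a prefix of A (01).


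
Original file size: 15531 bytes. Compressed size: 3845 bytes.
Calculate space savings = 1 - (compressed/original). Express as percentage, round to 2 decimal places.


ratio = compressed/original = 3845/15531 = 0.247569
savings = 1 - ratio = 1 - 0.247569 = 0.752431
as a percentage: 0.752431 * 100 = 75.24%

Space savings = 1 - 3845/15531 = 75.24%


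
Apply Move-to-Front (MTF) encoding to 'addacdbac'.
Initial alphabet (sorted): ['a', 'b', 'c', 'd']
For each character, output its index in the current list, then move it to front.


MTF encoding:
'a': index 0 in ['a', 'b', 'c', 'd'] -> ['a', 'b', 'c', 'd']
'd': index 3 in ['a', 'b', 'c', 'd'] -> ['d', 'a', 'b', 'c']
'd': index 0 in ['d', 'a', 'b', 'c'] -> ['d', 'a', 'b', 'c']
'a': index 1 in ['d', 'a', 'b', 'c'] -> ['a', 'd', 'b', 'c']
'c': index 3 in ['a', 'd', 'b', 'c'] -> ['c', 'a', 'd', 'b']
'd': index 2 in ['c', 'a', 'd', 'b'] -> ['d', 'c', 'a', 'b']
'b': index 3 in ['d', 'c', 'a', 'b'] -> ['b', 'd', 'c', 'a']
'a': index 3 in ['b', 'd', 'c', 'a'] -> ['a', 'b', 'd', 'c']
'c': index 3 in ['a', 'b', 'd', 'c'] -> ['c', 'a', 'b', 'd']


Output: [0, 3, 0, 1, 3, 2, 3, 3, 3]


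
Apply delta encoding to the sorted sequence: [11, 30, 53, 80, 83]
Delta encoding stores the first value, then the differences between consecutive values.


First value: 11
Deltas:
  30 - 11 = 19
  53 - 30 = 23
  80 - 53 = 27
  83 - 80 = 3


Delta encoded: [11, 19, 23, 27, 3]


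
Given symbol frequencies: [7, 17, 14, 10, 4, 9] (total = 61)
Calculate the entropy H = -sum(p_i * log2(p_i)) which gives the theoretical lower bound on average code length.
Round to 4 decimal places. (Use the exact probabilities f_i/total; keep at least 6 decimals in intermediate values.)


Per-symbol terms -p_i * log2(p_i) with p_i = f_i/61:
  p = 7/61 = 0.114754: log2(p) = -3.123382, -p*log2(p) = 0.358421
  p = 17/61 = 0.278689: log2(p) = -1.843274, -p*log2(p) = 0.513699
  p = 14/61 = 0.229508: log2(p) = -2.123382, -p*log2(p) = 0.487334
  p = 10/61 = 0.163934: log2(p) = -2.608809, -p*log2(p) = 0.427674
  p = 4/61 = 0.065574: log2(p) = -3.930737, -p*log2(p) = 0.257753
  p = 9/61 = 0.147541: log2(p) = -2.760812, -p*log2(p) = 0.407333
H = 0.358421 + 0.513699 + 0.487334 + 0.427674 + 0.257753 + 0.407333 = 2.452214

H = 2.4522 bits/symbol


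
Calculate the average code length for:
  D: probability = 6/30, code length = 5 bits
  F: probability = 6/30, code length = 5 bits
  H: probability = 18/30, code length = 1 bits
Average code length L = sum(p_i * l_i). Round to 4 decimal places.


Weighted contributions p_i * l_i:
  D: (6/30) * 5 = 30/30
  F: (6/30) * 5 = 30/30
  H: (18/30) * 1 = 18/30
Sum = (30 + 30 + 18)/30 = 78/30

L = 78/30 = 2.6000 bits/symbol


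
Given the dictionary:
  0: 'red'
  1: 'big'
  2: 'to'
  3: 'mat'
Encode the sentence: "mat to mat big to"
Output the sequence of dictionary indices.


Look up each word in the dictionary:
  'mat' -> 3
  'to' -> 2
  'mat' -> 3
  'big' -> 1
  'to' -> 2

Encoded: [3, 2, 3, 1, 2]


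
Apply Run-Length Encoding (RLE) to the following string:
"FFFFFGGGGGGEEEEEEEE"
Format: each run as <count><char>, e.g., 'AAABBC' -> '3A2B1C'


Scanning runs left to right:
  i=0: run of 'F' x 5 -> '5F'
  i=5: run of 'G' x 6 -> '6G'
  i=11: run of 'E' x 8 -> '8E'

RLE = 5F6G8E


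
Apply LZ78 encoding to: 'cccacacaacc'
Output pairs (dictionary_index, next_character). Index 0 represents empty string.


LZ78 encoding steps:
Dictionary: {0: ''}
Step 1: w='' (idx 0), next='c' -> output (0, 'c'), add 'c' as idx 1
Step 2: w='c' (idx 1), next='c' -> output (1, 'c'), add 'cc' as idx 2
Step 3: w='' (idx 0), next='a' -> output (0, 'a'), add 'a' as idx 3
Step 4: w='c' (idx 1), next='a' -> output (1, 'a'), add 'ca' as idx 4
Step 5: w='ca' (idx 4), next='a' -> output (4, 'a'), add 'caa' as idx 5
Step 6: w='cc' (idx 2), end of input -> output (2, '')


Encoded: [(0, 'c'), (1, 'c'), (0, 'a'), (1, 'a'), (4, 'a'), (2, '')]


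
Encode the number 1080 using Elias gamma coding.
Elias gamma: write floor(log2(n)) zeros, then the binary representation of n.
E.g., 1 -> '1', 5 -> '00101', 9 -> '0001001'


num_bits = floor(log2(1080)) + 1 = 11
leading_zeros = num_bits - 1 = 10
binary(1080) = 10000111000

Elias gamma(1080) = '0000000000' + '10000111000' = 000000000010000111000 (21 bits)


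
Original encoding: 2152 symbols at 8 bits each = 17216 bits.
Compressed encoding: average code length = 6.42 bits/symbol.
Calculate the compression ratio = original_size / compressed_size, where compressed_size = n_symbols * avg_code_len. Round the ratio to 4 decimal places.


original_size = n_symbols * orig_bits = 2152 * 8 = 17216 bits
compressed_size = n_symbols * avg_code_len = 2152 * 6.42 = 13815.84 bits
ratio = original_size / compressed_size = 17216 / 13815.84 = 1.2461

Compression ratio = 1.2461


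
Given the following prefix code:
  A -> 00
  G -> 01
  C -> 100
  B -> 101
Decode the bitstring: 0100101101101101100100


Decoding step by step:
Bits 01 -> G
Bits 00 -> A
Bits 101 -> B
Bits 101 -> B
Bits 101 -> B
Bits 101 -> B
Bits 100 -> C
Bits 100 -> C


Decoded message: GABBBBCC


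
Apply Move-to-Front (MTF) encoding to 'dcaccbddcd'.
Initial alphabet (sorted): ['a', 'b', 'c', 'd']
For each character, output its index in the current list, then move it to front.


MTF encoding:
'd': index 3 in ['a', 'b', 'c', 'd'] -> ['d', 'a', 'b', 'c']
'c': index 3 in ['d', 'a', 'b', 'c'] -> ['c', 'd', 'a', 'b']
'a': index 2 in ['c', 'd', 'a', 'b'] -> ['a', 'c', 'd', 'b']
'c': index 1 in ['a', 'c', 'd', 'b'] -> ['c', 'a', 'd', 'b']
'c': index 0 in ['c', 'a', 'd', 'b'] -> ['c', 'a', 'd', 'b']
'b': index 3 in ['c', 'a', 'd', 'b'] -> ['b', 'c', 'a', 'd']
'd': index 3 in ['b', 'c', 'a', 'd'] -> ['d', 'b', 'c', 'a']
'd': index 0 in ['d', 'b', 'c', 'a'] -> ['d', 'b', 'c', 'a']
'c': index 2 in ['d', 'b', 'c', 'a'] -> ['c', 'd', 'b', 'a']
'd': index 1 in ['c', 'd', 'b', 'a'] -> ['d', 'c', 'b', 'a']


Output: [3, 3, 2, 1, 0, 3, 3, 0, 2, 1]


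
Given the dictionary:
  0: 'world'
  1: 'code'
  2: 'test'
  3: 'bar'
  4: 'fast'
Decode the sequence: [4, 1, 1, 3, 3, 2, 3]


Look up each index in the dictionary:
  4 -> 'fast'
  1 -> 'code'
  1 -> 'code'
  3 -> 'bar'
  3 -> 'bar'
  2 -> 'test'
  3 -> 'bar'

Decoded: "fast code code bar bar test bar"


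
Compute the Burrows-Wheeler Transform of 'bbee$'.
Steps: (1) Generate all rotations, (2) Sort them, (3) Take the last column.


Rotations (sorted):
  0: $bbee -> last char: e
  1: bbee$ -> last char: $
  2: bee$b -> last char: b
  3: e$bbe -> last char: e
  4: ee$bb -> last char: b


BWT = e$beb


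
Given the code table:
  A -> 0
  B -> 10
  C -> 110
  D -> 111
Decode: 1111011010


Decoding:
111 -> D
10 -> B
110 -> C
10 -> B


Result: DBCB


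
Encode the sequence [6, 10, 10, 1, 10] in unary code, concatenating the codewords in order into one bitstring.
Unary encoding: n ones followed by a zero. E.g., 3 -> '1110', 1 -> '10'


Encode each number as n ones followed by a terminating 0:
  6 -> 1111110 (7 bits)
  10 -> 11111111110 (11 bits)
  10 -> 11111111110 (11 bits)
  1 -> 10 (2 bits)
  10 -> 11111111110 (11 bits)
Total length = 7 + 11 + 11 + 2 + 11 = 42 bits.

Unary([6, 10, 10, 1, 10]) = 111111011111111110111111111101011111111110 (42 bits)


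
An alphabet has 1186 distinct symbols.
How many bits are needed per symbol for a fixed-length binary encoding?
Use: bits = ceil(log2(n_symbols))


log2(1186) = 10.2119
Bracket: 2^10 = 1024 < 1186 <= 2^11 = 2048
So ceil(log2(1186)) = 11

bits = ceil(log2(1186)) = ceil(10.2119) = 11 bits


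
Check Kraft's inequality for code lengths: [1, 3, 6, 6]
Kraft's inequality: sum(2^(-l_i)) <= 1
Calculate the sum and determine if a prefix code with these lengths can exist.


Sum = 2^(-1) + 2^(-3) + 2^(-6) + 2^(-6)
    = 0.5 + 0.125 + 0.015625 + 0.015625
    = 42/64 = 0.65625
Since 0.65625 <= 1, Kraft's inequality IS satisfied.
A prefix code with these lengths CAN exist.

Kraft sum = 0.65625. Satisfied.


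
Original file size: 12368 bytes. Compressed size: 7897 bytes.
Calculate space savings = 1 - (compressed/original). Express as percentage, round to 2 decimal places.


ratio = compressed/original = 7897/12368 = 0.638503
savings = 1 - ratio = 1 - 0.638503 = 0.361497
as a percentage: 0.361497 * 100 = 36.15%

Space savings = 1 - 7897/12368 = 36.15%


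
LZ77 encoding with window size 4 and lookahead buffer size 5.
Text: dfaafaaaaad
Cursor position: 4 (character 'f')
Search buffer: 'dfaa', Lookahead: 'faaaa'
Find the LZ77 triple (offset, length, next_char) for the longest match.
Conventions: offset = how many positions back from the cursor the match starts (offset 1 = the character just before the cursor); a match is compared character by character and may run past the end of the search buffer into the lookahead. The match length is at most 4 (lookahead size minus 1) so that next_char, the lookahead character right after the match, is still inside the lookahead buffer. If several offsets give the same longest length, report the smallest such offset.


Try each offset into the search buffer:
  offset=1 (pos 3, char 'a'): match length 0
  offset=2 (pos 2, char 'a'): match length 0
  offset=3 (pos 1, char 'f'): match length 3
  offset=4 (pos 0, char 'd'): match length 0
Longest match has length 3 at offset 3.
next_char = character at position 4 + 3 = 7 -> 'a'

Best match: offset=3, length=3 (matching 'faa' starting at position 1)
LZ77 triple: (3, 3, 'a')


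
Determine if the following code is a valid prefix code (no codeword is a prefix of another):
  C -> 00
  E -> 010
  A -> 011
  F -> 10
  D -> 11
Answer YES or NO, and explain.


Checking each pair (does one codeword prefix another?):
  C='00' vs E='010': no prefix
  C='00' vs A='011': no prefix
  C='00' vs F='10': no prefix
  C='00' vs D='11': no prefix
  E='010' vs C='00': no prefix
  E='010' vs A='011': no prefix
  E='010' vs F='10': no prefix
  E='010' vs D='11': no prefix
  A='011' vs C='00': no prefix
  A='011' vs E='010': no prefix
  A='011' vs F='10': no prefix
  A='011' vs D='11': no prefix
  F='10' vs C='00': no prefix
  F='10' vs E='010': no prefix
  F='10' vs A='011': no prefix
  F='10' vs D='11': no prefix
  D='11' vs C='00': no prefix
  D='11' vs E='010': no prefix
  D='11' vs A='011': no prefix
  D='11' vs F='10': no prefix
No violation found over all pairs.

YES -- this is a valid prefix code. No codeword is a prefix of any other codeword.


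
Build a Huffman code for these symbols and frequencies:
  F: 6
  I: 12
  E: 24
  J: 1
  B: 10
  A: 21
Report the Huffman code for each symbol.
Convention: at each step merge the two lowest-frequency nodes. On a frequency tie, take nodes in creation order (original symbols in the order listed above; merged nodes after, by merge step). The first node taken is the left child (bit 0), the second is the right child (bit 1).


Huffman tree construction:
Step 1: Merge J(1) + F(6) = 7
Step 2: Merge (J+F)(7) + B(10) = 17
Step 3: Merge I(12) + ((J+F)+B)(17) = 29
Step 4: Merge A(21) + E(24) = 45
Step 5: Merge (I+((J+F)+B))(29) + (A+E)(45) = 74
Read each symbol's code off the tree from the root (left child = 0, right child = 1).

Codes:
  F: 0101 (length 4)
  I: 00 (length 2)
  E: 11 (length 2)
  J: 0100 (length 4)
  B: 011 (length 3)
  A: 10 (length 2)
Average code length: 172/74 = 2.3243 bits/symbol


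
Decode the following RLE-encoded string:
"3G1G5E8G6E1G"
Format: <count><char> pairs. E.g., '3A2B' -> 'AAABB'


Expanding each <count><char> pair:
  3G -> 'GGG'
  1G -> 'G'
  5E -> 'EEEEE'
  8G -> 'GGGGGGGG'
  6E -> 'EEEEEE'
  1G -> 'G'

Decoded = GGGGEEEEEGGGGGGGGEEEEEEG


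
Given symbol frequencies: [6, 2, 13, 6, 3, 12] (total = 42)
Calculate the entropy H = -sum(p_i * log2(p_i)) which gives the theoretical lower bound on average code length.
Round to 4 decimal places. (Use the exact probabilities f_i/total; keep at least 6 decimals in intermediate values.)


Per-symbol terms -p_i * log2(p_i) with p_i = f_i/42:
  p = 6/42 = 0.142857: log2(p) = -2.807355, -p*log2(p) = 0.401051
  p = 2/42 = 0.047619: log2(p) = -4.392317, -p*log2(p) = 0.209158
  p = 13/42 = 0.309524: log2(p) = -1.691878, -p*log2(p) = 0.523676
  p = 6/42 = 0.142857: log2(p) = -2.807355, -p*log2(p) = 0.401051
  p = 3/42 = 0.071429: log2(p) = -3.807355, -p*log2(p) = 0.271954
  p = 12/42 = 0.285714: log2(p) = -1.807355, -p*log2(p) = 0.516387
H = 0.401051 + 0.209158 + 0.523676 + 0.401051 + 0.271954 + 0.516387 = 2.323277

H = 2.3233 bits/symbol


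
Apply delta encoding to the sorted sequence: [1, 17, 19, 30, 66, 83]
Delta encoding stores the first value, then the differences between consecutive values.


First value: 1
Deltas:
  17 - 1 = 16
  19 - 17 = 2
  30 - 19 = 11
  66 - 30 = 36
  83 - 66 = 17


Delta encoded: [1, 16, 2, 11, 36, 17]


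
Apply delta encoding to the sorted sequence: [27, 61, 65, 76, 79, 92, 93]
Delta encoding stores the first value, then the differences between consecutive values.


First value: 27
Deltas:
  61 - 27 = 34
  65 - 61 = 4
  76 - 65 = 11
  79 - 76 = 3
  92 - 79 = 13
  93 - 92 = 1


Delta encoded: [27, 34, 4, 11, 3, 13, 1]


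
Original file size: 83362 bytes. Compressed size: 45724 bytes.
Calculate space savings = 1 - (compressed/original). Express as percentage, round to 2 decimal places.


ratio = compressed/original = 45724/83362 = 0.548499
savings = 1 - ratio = 1 - 0.548499 = 0.451501
as a percentage: 0.451501 * 100 = 45.15%

Space savings = 1 - 45724/83362 = 45.15%


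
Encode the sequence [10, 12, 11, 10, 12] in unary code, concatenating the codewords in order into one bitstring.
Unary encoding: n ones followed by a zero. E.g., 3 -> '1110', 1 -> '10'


Encode each number as n ones followed by a terminating 0:
  10 -> 11111111110 (11 bits)
  12 -> 1111111111110 (13 bits)
  11 -> 111111111110 (12 bits)
  10 -> 11111111110 (11 bits)
  12 -> 1111111111110 (13 bits)
Total length = 11 + 13 + 12 + 11 + 13 = 60 bits.

Unary([10, 12, 11, 10, 12]) = 111111111101111111111110111111111110111111111101111111111110 (60 bits)


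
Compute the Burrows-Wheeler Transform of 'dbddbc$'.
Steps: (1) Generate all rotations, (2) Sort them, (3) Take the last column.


Rotations (sorted):
  0: $dbddbc -> last char: c
  1: bc$dbdd -> last char: d
  2: bddbc$d -> last char: d
  3: c$dbddb -> last char: b
  4: dbc$dbd -> last char: d
  5: dbddbc$ -> last char: $
  6: ddbc$db -> last char: b


BWT = cddbd$b


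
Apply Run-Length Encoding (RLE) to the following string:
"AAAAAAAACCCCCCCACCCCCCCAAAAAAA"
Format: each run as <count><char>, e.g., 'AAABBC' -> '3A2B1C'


Scanning runs left to right:
  i=0: run of 'A' x 8 -> '8A'
  i=8: run of 'C' x 7 -> '7C'
  i=15: run of 'A' x 1 -> '1A'
  i=16: run of 'C' x 7 -> '7C'
  i=23: run of 'A' x 7 -> '7A'

RLE = 8A7C1A7C7A


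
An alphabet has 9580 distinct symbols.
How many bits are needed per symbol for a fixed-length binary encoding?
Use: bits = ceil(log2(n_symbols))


log2(9580) = 13.2258
Bracket: 2^13 = 8192 < 9580 <= 2^14 = 16384
So ceil(log2(9580)) = 14

bits = ceil(log2(9580)) = ceil(13.2258) = 14 bits


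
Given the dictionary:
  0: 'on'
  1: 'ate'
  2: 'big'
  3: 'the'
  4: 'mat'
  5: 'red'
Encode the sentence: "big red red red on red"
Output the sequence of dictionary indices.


Look up each word in the dictionary:
  'big' -> 2
  'red' -> 5
  'red' -> 5
  'red' -> 5
  'on' -> 0
  'red' -> 5

Encoded: [2, 5, 5, 5, 0, 5]


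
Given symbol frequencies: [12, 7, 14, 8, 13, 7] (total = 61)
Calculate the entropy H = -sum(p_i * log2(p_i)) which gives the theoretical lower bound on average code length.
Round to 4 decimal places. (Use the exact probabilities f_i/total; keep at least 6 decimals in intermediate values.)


Per-symbol terms -p_i * log2(p_i) with p_i = f_i/61:
  p = 12/61 = 0.196721: log2(p) = -2.345775, -p*log2(p) = 0.461464
  p = 7/61 = 0.114754: log2(p) = -3.123382, -p*log2(p) = 0.358421
  p = 14/61 = 0.229508: log2(p) = -2.123382, -p*log2(p) = 0.487334
  p = 8/61 = 0.131148: log2(p) = -2.930737, -p*log2(p) = 0.384359
  p = 13/61 = 0.213115: log2(p) = -2.230298, -p*log2(p) = 0.475309
  p = 7/61 = 0.114754: log2(p) = -3.123382, -p*log2(p) = 0.358421
H = 0.461464 + 0.358421 + 0.487334 + 0.384359 + 0.475309 + 0.358421 = 2.525308

H = 2.5253 bits/symbol


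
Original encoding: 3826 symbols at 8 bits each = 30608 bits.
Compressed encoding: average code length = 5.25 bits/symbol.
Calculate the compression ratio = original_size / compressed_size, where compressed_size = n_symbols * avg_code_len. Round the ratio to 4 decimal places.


original_size = n_symbols * orig_bits = 3826 * 8 = 30608 bits
compressed_size = n_symbols * avg_code_len = 3826 * 5.25 = 20086.5 bits
ratio = original_size / compressed_size = 30608 / 20086.5 = 1.5238

Compression ratio = 1.5238


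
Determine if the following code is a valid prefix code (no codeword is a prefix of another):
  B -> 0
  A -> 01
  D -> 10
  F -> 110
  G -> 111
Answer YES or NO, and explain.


Checking each pair (does one codeword prefix another?):
  B='0' vs A='01': prefix -- VIOLATION

NO -- this is NOT a valid prefix code. B (0) is a prefix of A (01).


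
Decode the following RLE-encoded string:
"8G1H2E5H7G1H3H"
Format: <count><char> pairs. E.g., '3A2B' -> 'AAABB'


Expanding each <count><char> pair:
  8G -> 'GGGGGGGG'
  1H -> 'H'
  2E -> 'EE'
  5H -> 'HHHHH'
  7G -> 'GGGGGGG'
  1H -> 'H'
  3H -> 'HHH'

Decoded = GGGGGGGGHEEHHHHHGGGGGGGHHHH


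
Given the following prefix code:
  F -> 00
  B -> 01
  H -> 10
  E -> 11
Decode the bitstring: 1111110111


Decoding step by step:
Bits 11 -> E
Bits 11 -> E
Bits 11 -> E
Bits 01 -> B
Bits 11 -> E


Decoded message: EEEBE


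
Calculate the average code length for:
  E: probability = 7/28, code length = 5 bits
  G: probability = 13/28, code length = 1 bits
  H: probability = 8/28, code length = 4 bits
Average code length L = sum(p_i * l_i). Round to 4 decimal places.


Weighted contributions p_i * l_i:
  E: (7/28) * 5 = 35/28
  G: (13/28) * 1 = 13/28
  H: (8/28) * 4 = 32/28
Sum = (35 + 13 + 32)/28 = 80/28

L = 80/28 = 2.8571 bits/symbol


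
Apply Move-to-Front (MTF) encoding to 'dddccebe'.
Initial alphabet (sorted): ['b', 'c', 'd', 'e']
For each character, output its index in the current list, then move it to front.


MTF encoding:
'd': index 2 in ['b', 'c', 'd', 'e'] -> ['d', 'b', 'c', 'e']
'd': index 0 in ['d', 'b', 'c', 'e'] -> ['d', 'b', 'c', 'e']
'd': index 0 in ['d', 'b', 'c', 'e'] -> ['d', 'b', 'c', 'e']
'c': index 2 in ['d', 'b', 'c', 'e'] -> ['c', 'd', 'b', 'e']
'c': index 0 in ['c', 'd', 'b', 'e'] -> ['c', 'd', 'b', 'e']
'e': index 3 in ['c', 'd', 'b', 'e'] -> ['e', 'c', 'd', 'b']
'b': index 3 in ['e', 'c', 'd', 'b'] -> ['b', 'e', 'c', 'd']
'e': index 1 in ['b', 'e', 'c', 'd'] -> ['e', 'b', 'c', 'd']


Output: [2, 0, 0, 2, 0, 3, 3, 1]


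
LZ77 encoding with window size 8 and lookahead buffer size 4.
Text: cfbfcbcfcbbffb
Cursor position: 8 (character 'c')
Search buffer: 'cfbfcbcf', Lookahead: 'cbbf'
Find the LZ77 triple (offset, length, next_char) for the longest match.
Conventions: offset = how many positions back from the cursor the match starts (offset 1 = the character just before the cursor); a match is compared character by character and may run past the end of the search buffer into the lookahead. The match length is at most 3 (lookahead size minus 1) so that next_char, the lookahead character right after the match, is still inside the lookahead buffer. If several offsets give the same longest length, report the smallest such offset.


Try each offset into the search buffer:
  offset=1 (pos 7, char 'f'): match length 0
  offset=2 (pos 6, char 'c'): match length 1
  offset=3 (pos 5, char 'b'): match length 0
  offset=4 (pos 4, char 'c'): match length 2
  offset=5 (pos 3, char 'f'): match length 0
  offset=6 (pos 2, char 'b'): match length 0
  offset=7 (pos 1, char 'f'): match length 0
  offset=8 (pos 0, char 'c'): match length 1
Longest match has length 2 at offset 4.
next_char = character at position 8 + 2 = 10 -> 'b'

Best match: offset=4, length=2 (matching 'cb' starting at position 4)
LZ77 triple: (4, 2, 'b')


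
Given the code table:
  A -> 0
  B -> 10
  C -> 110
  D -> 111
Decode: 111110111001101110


Decoding:
111 -> D
110 -> C
111 -> D
0 -> A
0 -> A
110 -> C
111 -> D
0 -> A


Result: DCDAACDA


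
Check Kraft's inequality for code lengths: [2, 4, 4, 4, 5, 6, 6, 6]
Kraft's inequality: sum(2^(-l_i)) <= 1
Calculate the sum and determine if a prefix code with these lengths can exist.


Sum = 2^(-2) + 2^(-4) + 2^(-4) + 2^(-4) + 2^(-5) + 2^(-6) + 2^(-6) + 2^(-6)
    = 0.25 + 0.0625 + 0.0625 + 0.0625 + 0.03125 + 0.015625 + 0.015625 + 0.015625
    = 33/64 = 0.515625
Since 0.515625 <= 1, Kraft's inequality IS satisfied.
A prefix code with these lengths CAN exist.

Kraft sum = 0.515625. Satisfied.


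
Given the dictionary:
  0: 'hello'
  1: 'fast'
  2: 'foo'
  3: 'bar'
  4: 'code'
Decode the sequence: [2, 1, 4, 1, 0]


Look up each index in the dictionary:
  2 -> 'foo'
  1 -> 'fast'
  4 -> 'code'
  1 -> 'fast'
  0 -> 'hello'

Decoded: "foo fast code fast hello"


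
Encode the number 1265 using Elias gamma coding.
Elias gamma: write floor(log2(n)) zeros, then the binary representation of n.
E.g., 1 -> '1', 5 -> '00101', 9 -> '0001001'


num_bits = floor(log2(1265)) + 1 = 11
leading_zeros = num_bits - 1 = 10
binary(1265) = 10011110001

Elias gamma(1265) = '0000000000' + '10011110001' = 000000000010011110001 (21 bits)


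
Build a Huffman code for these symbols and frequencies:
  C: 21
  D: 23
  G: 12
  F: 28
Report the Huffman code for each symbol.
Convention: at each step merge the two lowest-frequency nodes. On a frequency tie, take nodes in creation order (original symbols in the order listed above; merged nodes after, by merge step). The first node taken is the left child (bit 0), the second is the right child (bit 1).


Huffman tree construction:
Step 1: Merge G(12) + C(21) = 33
Step 2: Merge D(23) + F(28) = 51
Step 3: Merge (G+C)(33) + (D+F)(51) = 84
Read each symbol's code off the tree from the root (left child = 0, right child = 1).

Codes:
  C: 01 (length 2)
  D: 10 (length 2)
  G: 00 (length 2)
  F: 11 (length 2)
Average code length: 168/84 = 2.0000 bits/symbol


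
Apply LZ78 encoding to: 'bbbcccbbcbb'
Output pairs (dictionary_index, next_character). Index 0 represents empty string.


LZ78 encoding steps:
Dictionary: {0: ''}
Step 1: w='' (idx 0), next='b' -> output (0, 'b'), add 'b' as idx 1
Step 2: w='b' (idx 1), next='b' -> output (1, 'b'), add 'bb' as idx 2
Step 3: w='' (idx 0), next='c' -> output (0, 'c'), add 'c' as idx 3
Step 4: w='c' (idx 3), next='c' -> output (3, 'c'), add 'cc' as idx 4
Step 5: w='bb' (idx 2), next='c' -> output (2, 'c'), add 'bbc' as idx 5
Step 6: w='bb' (idx 2), end of input -> output (2, '')


Encoded: [(0, 'b'), (1, 'b'), (0, 'c'), (3, 'c'), (2, 'c'), (2, '')]


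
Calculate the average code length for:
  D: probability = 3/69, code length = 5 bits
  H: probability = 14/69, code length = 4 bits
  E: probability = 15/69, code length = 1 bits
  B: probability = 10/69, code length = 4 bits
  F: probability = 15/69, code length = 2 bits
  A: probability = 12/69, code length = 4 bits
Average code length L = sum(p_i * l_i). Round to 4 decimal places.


Weighted contributions p_i * l_i:
  D: (3/69) * 5 = 15/69
  H: (14/69) * 4 = 56/69
  E: (15/69) * 1 = 15/69
  B: (10/69) * 4 = 40/69
  F: (15/69) * 2 = 30/69
  A: (12/69) * 4 = 48/69
Sum = (15 + 56 + 15 + 40 + 30 + 48)/69 = 204/69

L = 204/69 = 2.9565 bits/symbol


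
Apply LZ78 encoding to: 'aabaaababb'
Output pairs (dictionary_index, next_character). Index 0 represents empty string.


LZ78 encoding steps:
Dictionary: {0: ''}
Step 1: w='' (idx 0), next='a' -> output (0, 'a'), add 'a' as idx 1
Step 2: w='a' (idx 1), next='b' -> output (1, 'b'), add 'ab' as idx 2
Step 3: w='a' (idx 1), next='a' -> output (1, 'a'), add 'aa' as idx 3
Step 4: w='ab' (idx 2), next='a' -> output (2, 'a'), add 'aba' as idx 4
Step 5: w='' (idx 0), next='b' -> output (0, 'b'), add 'b' as idx 5
Step 6: w='b' (idx 5), end of input -> output (5, '')


Encoded: [(0, 'a'), (1, 'b'), (1, 'a'), (2, 'a'), (0, 'b'), (5, '')]


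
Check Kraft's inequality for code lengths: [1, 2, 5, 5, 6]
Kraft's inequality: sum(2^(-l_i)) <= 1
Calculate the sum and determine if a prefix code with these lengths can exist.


Sum = 2^(-1) + 2^(-2) + 2^(-5) + 2^(-5) + 2^(-6)
    = 0.5 + 0.25 + 0.03125 + 0.03125 + 0.015625
    = 53/64 = 0.828125
Since 0.828125 <= 1, Kraft's inequality IS satisfied.
A prefix code with these lengths CAN exist.

Kraft sum = 0.828125. Satisfied.


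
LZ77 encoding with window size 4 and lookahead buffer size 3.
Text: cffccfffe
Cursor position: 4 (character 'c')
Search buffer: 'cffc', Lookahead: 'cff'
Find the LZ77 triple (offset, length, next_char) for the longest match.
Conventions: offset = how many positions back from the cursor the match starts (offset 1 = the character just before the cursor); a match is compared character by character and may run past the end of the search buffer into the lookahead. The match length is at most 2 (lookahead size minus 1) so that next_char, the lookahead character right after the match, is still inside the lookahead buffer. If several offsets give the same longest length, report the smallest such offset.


Try each offset into the search buffer:
  offset=1 (pos 3, char 'c'): match length 1
  offset=2 (pos 2, char 'f'): match length 0
  offset=3 (pos 1, char 'f'): match length 0
  offset=4 (pos 0, char 'c'): match length 2
Longest match has length 2 at offset 4.
next_char = character at position 4 + 2 = 6 -> 'f'

Best match: offset=4, length=2 (matching 'cf' starting at position 0)
LZ77 triple: (4, 2, 'f')


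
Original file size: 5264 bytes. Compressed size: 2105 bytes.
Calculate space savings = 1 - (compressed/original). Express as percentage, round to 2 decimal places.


ratio = compressed/original = 2105/5264 = 0.399886
savings = 1 - ratio = 1 - 0.399886 = 0.600114
as a percentage: 0.600114 * 100 = 60.01%

Space savings = 1 - 2105/5264 = 60.01%


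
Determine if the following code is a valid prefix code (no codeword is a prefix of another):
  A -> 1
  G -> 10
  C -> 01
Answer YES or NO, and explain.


Checking each pair (does one codeword prefix another?):
  A='1' vs G='10': prefix -- VIOLATION

NO -- this is NOT a valid prefix code. A (1) is a prefix of G (10).


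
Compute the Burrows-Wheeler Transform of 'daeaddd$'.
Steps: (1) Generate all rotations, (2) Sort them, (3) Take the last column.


Rotations (sorted):
  0: $daeaddd -> last char: d
  1: addd$dae -> last char: e
  2: aeaddd$d -> last char: d
  3: d$daeadd -> last char: d
  4: daeaddd$ -> last char: $
  5: dd$daead -> last char: d
  6: ddd$daea -> last char: a
  7: eaddd$da -> last char: a


BWT = dedd$daa


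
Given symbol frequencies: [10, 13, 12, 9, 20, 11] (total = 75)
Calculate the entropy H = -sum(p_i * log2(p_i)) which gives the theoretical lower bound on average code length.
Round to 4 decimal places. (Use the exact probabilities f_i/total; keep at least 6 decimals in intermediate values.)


Per-symbol terms -p_i * log2(p_i) with p_i = f_i/75:
  p = 10/75 = 0.133333: log2(p) = -2.906891, -p*log2(p) = 0.387585
  p = 13/75 = 0.173333: log2(p) = -2.528379, -p*log2(p) = 0.438252
  p = 12/75 = 0.160000: log2(p) = -2.643856, -p*log2(p) = 0.423017
  p = 9/75 = 0.120000: log2(p) = -3.058894, -p*log2(p) = 0.367067
  p = 20/75 = 0.266667: log2(p) = -1.906891, -p*log2(p) = 0.508504
  p = 11/75 = 0.146667: log2(p) = -2.769387, -p*log2(p) = 0.406177
H = 0.387585 + 0.438252 + 0.423017 + 0.367067 + 0.508504 + 0.406177 = 2.530602

H = 2.5306 bits/symbol


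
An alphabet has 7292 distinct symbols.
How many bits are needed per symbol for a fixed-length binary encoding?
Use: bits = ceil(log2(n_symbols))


log2(7292) = 12.8321
Bracket: 2^12 = 4096 < 7292 <= 2^13 = 8192
So ceil(log2(7292)) = 13

bits = ceil(log2(7292)) = ceil(12.8321) = 13 bits


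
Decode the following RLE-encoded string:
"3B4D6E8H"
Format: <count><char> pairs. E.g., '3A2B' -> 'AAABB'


Expanding each <count><char> pair:
  3B -> 'BBB'
  4D -> 'DDDD'
  6E -> 'EEEEEE'
  8H -> 'HHHHHHHH'

Decoded = BBBDDDDEEEEEEHHHHHHHH


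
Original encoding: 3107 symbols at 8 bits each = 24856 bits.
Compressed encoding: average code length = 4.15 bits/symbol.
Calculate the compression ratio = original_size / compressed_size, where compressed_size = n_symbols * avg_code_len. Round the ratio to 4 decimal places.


original_size = n_symbols * orig_bits = 3107 * 8 = 24856 bits
compressed_size = n_symbols * avg_code_len = 3107 * 4.15 = 12894.05 bits
ratio = original_size / compressed_size = 24856 / 12894.05 = 1.9277

Compression ratio = 1.9277


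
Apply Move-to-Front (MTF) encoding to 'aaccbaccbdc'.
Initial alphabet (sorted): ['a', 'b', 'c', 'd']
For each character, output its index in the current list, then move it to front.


MTF encoding:
'a': index 0 in ['a', 'b', 'c', 'd'] -> ['a', 'b', 'c', 'd']
'a': index 0 in ['a', 'b', 'c', 'd'] -> ['a', 'b', 'c', 'd']
'c': index 2 in ['a', 'b', 'c', 'd'] -> ['c', 'a', 'b', 'd']
'c': index 0 in ['c', 'a', 'b', 'd'] -> ['c', 'a', 'b', 'd']
'b': index 2 in ['c', 'a', 'b', 'd'] -> ['b', 'c', 'a', 'd']
'a': index 2 in ['b', 'c', 'a', 'd'] -> ['a', 'b', 'c', 'd']
'c': index 2 in ['a', 'b', 'c', 'd'] -> ['c', 'a', 'b', 'd']
'c': index 0 in ['c', 'a', 'b', 'd'] -> ['c', 'a', 'b', 'd']
'b': index 2 in ['c', 'a', 'b', 'd'] -> ['b', 'c', 'a', 'd']
'd': index 3 in ['b', 'c', 'a', 'd'] -> ['d', 'b', 'c', 'a']
'c': index 2 in ['d', 'b', 'c', 'a'] -> ['c', 'd', 'b', 'a']


Output: [0, 0, 2, 0, 2, 2, 2, 0, 2, 3, 2]


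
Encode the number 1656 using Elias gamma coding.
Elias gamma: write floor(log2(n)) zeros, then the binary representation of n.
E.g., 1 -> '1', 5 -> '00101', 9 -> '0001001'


num_bits = floor(log2(1656)) + 1 = 11
leading_zeros = num_bits - 1 = 10
binary(1656) = 11001111000

Elias gamma(1656) = '0000000000' + '11001111000' = 000000000011001111000 (21 bits)


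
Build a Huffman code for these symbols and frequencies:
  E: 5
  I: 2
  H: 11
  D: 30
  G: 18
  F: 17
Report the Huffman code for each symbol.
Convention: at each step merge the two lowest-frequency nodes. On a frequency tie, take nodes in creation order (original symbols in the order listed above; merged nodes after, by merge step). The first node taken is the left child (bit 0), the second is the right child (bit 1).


Huffman tree construction:
Step 1: Merge I(2) + E(5) = 7
Step 2: Merge (I+E)(7) + H(11) = 18
Step 3: Merge F(17) + G(18) = 35
Step 4: Merge ((I+E)+H)(18) + D(30) = 48
Step 5: Merge (F+G)(35) + (((I+E)+H)+D)(48) = 83
Read each symbol's code off the tree from the root (left child = 0, right child = 1).

Codes:
  E: 1001 (length 4)
  I: 1000 (length 4)
  H: 101 (length 3)
  D: 11 (length 2)
  G: 01 (length 2)
  F: 00 (length 2)
Average code length: 191/83 = 2.3012 bits/symbol


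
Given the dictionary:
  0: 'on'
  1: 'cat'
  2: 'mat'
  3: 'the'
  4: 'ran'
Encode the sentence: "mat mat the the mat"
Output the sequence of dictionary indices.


Look up each word in the dictionary:
  'mat' -> 2
  'mat' -> 2
  'the' -> 3
  'the' -> 3
  'mat' -> 2

Encoded: [2, 2, 3, 3, 2]


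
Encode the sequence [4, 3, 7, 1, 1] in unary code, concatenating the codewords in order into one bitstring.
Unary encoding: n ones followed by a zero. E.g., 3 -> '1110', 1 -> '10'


Encode each number as n ones followed by a terminating 0:
  4 -> 11110 (5 bits)
  3 -> 1110 (4 bits)
  7 -> 11111110 (8 bits)
  1 -> 10 (2 bits)
  1 -> 10 (2 bits)
Total length = 5 + 4 + 8 + 2 + 2 = 21 bits.

Unary([4, 3, 7, 1, 1]) = 111101110111111101010 (21 bits)


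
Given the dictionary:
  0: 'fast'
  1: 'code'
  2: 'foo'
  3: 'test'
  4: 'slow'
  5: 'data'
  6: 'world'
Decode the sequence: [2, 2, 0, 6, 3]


Look up each index in the dictionary:
  2 -> 'foo'
  2 -> 'foo'
  0 -> 'fast'
  6 -> 'world'
  3 -> 'test'

Decoded: "foo foo fast world test"


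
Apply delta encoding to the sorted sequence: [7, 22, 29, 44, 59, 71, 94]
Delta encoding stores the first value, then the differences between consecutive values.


First value: 7
Deltas:
  22 - 7 = 15
  29 - 22 = 7
  44 - 29 = 15
  59 - 44 = 15
  71 - 59 = 12
  94 - 71 = 23


Delta encoded: [7, 15, 7, 15, 15, 12, 23]
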